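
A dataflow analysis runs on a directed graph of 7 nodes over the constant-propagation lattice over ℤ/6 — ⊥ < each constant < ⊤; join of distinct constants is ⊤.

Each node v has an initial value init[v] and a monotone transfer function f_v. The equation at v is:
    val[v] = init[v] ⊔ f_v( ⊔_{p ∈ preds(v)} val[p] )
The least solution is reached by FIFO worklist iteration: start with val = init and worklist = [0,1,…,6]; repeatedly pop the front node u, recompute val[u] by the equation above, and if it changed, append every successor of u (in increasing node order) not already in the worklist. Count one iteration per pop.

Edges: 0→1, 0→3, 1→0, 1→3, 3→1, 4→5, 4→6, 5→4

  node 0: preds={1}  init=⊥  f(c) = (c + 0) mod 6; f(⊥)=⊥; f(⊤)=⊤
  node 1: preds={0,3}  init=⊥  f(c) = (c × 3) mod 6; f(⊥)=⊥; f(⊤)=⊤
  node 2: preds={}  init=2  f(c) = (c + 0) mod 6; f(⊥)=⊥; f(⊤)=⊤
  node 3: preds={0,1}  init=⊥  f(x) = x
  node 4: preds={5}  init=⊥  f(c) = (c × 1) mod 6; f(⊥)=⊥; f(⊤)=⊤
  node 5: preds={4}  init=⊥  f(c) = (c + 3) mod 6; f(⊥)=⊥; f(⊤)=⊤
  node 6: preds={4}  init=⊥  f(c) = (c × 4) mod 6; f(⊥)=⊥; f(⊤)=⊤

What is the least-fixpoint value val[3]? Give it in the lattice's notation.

⊥

Trace (7 dequeues):
  [1] u=0 | in ⊥ | out ⊥ | ==
  [2] u=1 | in ⊥ | out ⊥ | ==
  [3] u=2 | in ⊥ | out 2 | ==
  [4] u=3 | in ⊥ | out ⊥ | ==
  [5] u=4 | in ⊥ | out ⊥ | ==
  [6] u=5 | in ⊥ | out ⊥ | ==
  [7] u=6 | in ⊥ | out ⊥ | ==

Converged values:
  [0] ⊥
  [1] ⊥
  [2] 2
  [3] ⊥
  [4] ⊥
  [5] ⊥
  [6] ⊥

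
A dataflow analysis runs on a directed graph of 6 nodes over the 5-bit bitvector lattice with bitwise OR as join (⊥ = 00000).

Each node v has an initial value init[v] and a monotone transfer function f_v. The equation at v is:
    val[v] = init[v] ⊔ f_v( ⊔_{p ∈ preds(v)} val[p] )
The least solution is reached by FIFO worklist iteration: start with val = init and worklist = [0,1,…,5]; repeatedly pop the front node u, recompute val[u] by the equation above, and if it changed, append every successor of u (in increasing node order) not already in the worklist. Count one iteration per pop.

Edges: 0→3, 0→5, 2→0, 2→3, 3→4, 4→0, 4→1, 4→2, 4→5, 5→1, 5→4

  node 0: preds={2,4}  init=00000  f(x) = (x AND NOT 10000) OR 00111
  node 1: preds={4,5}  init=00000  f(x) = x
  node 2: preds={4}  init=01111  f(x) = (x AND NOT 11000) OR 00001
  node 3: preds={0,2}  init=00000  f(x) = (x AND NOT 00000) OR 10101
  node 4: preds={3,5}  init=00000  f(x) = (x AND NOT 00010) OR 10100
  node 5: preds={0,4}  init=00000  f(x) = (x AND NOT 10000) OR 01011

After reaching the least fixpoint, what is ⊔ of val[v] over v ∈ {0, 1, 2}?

11111

Trace (10 dequeues):
  [1] u=0 | in 01111 | out 01111 | prev 00000 | push {}
  [2] u=1 | in 00000 | out 00000 | ==
  [3] u=2 | in 00000 | out 01111 | ==
  [4] u=3 | in 01111 | out 11111 | prev 00000 | push {}
  [5] u=4 | in 11111 | out 11101 | prev 00000 | push {0,1,2}
  [6] u=5 | in 11111 | out 01111 | prev 00000 | push {4}
  [7] u=0 | in 11111 | out 01111 | ==
  [8] u=1 | in 11111 | out 11111 | prev 00000 | push {}
  [9] u=2 | in 11101 | out 01111 | ==
  [10] u=4 | in 11111 | out 11101 | ==

Converged values:
  [0] 01111
  [1] 11111
  [2] 01111
  [3] 11111
  [4] 11101
  [5] 01111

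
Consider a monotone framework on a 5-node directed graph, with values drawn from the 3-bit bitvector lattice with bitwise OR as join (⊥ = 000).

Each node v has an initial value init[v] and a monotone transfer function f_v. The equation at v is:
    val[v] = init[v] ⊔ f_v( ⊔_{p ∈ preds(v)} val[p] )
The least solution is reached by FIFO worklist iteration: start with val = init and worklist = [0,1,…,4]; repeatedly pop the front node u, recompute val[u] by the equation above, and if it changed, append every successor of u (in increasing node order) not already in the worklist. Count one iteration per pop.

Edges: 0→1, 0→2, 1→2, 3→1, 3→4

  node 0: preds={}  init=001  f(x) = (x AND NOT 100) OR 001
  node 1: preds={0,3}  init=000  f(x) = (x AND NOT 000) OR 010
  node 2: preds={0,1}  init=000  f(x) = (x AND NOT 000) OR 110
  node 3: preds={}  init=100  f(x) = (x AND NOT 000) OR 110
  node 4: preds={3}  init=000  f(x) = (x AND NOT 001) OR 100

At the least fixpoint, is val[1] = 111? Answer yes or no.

Worklist (6 pops):
  #1 pop 0: in=000 → 001 (no change)
  #2 pop 1: in=101 → 111 (was 000); enqueue []
  #3 pop 2: in=111 → 111 (was 000); enqueue []
  #4 pop 3: in=000 → 110 (was 100); enqueue [1]
  #5 pop 4: in=110 → 110 (was 000); enqueue []
  #6 pop 1: in=111 → 111 (no change)

Fixpoint:
  val[0] = 001
  val[1] = 111
  val[2] = 111
  val[3] = 110
  val[4] = 110

yes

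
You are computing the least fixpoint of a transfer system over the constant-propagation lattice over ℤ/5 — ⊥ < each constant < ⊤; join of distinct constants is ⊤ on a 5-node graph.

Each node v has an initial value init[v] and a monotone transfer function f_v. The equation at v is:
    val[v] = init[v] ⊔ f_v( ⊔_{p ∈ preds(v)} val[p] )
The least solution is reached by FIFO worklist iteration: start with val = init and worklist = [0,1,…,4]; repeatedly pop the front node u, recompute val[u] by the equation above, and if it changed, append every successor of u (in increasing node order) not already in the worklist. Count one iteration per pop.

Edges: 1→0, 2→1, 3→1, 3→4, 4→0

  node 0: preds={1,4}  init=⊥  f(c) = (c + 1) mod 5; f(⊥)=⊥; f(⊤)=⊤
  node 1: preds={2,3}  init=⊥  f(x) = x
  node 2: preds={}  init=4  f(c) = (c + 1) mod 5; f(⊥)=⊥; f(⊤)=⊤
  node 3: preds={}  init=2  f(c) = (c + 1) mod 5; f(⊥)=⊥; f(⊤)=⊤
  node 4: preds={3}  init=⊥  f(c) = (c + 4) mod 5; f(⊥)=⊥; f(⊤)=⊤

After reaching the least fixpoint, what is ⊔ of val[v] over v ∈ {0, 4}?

Trace (6 dequeues):
  [1] u=0 | in ⊥ | out ⊥ | ==
  [2] u=1 | in ⊤ | out ⊤ | prev ⊥ | push {0}
  [3] u=2 | in ⊥ | out 4 | ==
  [4] u=3 | in ⊥ | out 2 | ==
  [5] u=4 | in 2 | out 1 | prev ⊥ | push {}
  [6] u=0 | in ⊤ | out ⊤ | prev ⊥ | push {}

Converged values:
  [0] ⊤
  [1] ⊤
  [2] 4
  [3] 2
  [4] 1

⊤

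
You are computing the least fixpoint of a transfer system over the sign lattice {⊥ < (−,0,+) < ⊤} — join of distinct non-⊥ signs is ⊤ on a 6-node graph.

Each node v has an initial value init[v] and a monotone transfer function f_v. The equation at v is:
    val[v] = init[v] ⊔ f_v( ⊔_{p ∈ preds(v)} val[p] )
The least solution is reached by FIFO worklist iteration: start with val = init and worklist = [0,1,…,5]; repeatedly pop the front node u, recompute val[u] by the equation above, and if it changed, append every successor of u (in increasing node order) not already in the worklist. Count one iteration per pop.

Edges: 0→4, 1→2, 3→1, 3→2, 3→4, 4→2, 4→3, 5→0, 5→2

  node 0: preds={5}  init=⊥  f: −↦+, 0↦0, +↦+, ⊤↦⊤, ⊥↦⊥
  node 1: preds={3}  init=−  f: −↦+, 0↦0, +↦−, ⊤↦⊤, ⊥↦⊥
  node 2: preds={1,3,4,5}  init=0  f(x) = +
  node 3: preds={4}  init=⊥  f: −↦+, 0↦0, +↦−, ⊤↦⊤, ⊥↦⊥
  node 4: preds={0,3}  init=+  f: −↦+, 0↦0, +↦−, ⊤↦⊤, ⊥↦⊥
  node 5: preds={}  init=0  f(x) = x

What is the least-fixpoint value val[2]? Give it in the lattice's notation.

⊤

Trace (12 dequeues):
  [1] u=0 | in 0 | out 0 | prev ⊥ | push {}
  [2] u=1 | in ⊥ | out − | ==
  [3] u=2 | in ⊤ | out ⊤ | prev 0 | push {}
  [4] u=3 | in + | out − | prev ⊥ | push {1,2}
  [5] u=4 | in ⊤ | out ⊤ | prev + | push {3}
  [6] u=5 | in ⊥ | out 0 | ==
  [7] u=1 | in − | out ⊤ | prev − | push {}
  [8] u=2 | in ⊤ | out ⊤ | ==
  [9] u=3 | in ⊤ | out ⊤ | prev − | push {1,2,4}
  [10] u=1 | in ⊤ | out ⊤ | ==
  [11] u=2 | in ⊤ | out ⊤ | ==
  [12] u=4 | in ⊤ | out ⊤ | ==

Converged values:
  [0] 0
  [1] ⊤
  [2] ⊤
  [3] ⊤
  [4] ⊤
  [5] 0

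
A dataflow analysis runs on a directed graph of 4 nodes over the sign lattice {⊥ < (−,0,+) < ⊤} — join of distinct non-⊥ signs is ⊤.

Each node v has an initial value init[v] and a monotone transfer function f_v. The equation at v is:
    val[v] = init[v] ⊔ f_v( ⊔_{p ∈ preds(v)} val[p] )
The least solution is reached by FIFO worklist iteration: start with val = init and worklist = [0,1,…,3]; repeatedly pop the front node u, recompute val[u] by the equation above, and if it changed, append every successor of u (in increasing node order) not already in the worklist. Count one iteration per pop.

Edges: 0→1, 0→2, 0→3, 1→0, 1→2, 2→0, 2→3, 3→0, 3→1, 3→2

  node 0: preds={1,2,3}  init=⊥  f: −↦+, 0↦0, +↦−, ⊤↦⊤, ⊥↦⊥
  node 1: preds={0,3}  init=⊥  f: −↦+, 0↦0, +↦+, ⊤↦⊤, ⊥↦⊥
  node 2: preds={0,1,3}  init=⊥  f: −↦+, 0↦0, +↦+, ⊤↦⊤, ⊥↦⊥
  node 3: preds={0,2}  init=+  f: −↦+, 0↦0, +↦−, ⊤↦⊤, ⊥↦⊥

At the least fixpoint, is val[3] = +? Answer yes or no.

no

Worklist (8 pops):
  #1 pop 0: in=+ → − (was ⊥); enqueue []
  #2 pop 1: in=⊤ → ⊤ (was ⊥); enqueue [0]
  #3 pop 2: in=⊤ → ⊤ (was ⊥); enqueue []
  #4 pop 3: in=⊤ → ⊤ (was +); enqueue [1,2]
  #5 pop 0: in=⊤ → ⊤ (was −); enqueue [3]
  #6 pop 1: in=⊤ → ⊤ (no change)
  #7 pop 2: in=⊤ → ⊤ (no change)
  #8 pop 3: in=⊤ → ⊤ (no change)

Fixpoint:
  val[0] = ⊤
  val[1] = ⊤
  val[2] = ⊤
  val[3] = ⊤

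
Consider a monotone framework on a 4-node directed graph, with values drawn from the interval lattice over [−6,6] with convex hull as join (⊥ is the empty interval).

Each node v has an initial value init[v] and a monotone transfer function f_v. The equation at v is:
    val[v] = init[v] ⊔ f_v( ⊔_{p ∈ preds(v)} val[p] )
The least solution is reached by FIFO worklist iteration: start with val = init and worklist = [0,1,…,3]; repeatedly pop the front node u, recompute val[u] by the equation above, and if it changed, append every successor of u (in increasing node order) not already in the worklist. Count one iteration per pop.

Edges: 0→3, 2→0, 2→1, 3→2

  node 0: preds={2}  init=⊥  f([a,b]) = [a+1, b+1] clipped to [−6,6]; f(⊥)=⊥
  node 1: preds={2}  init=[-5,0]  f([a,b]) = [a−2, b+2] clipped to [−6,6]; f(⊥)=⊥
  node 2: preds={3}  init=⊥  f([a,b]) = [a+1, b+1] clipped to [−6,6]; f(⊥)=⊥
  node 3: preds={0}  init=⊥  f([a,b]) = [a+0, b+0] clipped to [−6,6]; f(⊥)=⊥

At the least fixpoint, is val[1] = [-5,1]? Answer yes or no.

Trace (4 dequeues):
  [1] u=0 | in ⊥ | out ⊥ | ==
  [2] u=1 | in ⊥ | out [-5,0] | ==
  [3] u=2 | in ⊥ | out ⊥ | ==
  [4] u=3 | in ⊥ | out ⊥ | ==

Converged values:
  [0] ⊥
  [1] [-5,0]
  [2] ⊥
  [3] ⊥

no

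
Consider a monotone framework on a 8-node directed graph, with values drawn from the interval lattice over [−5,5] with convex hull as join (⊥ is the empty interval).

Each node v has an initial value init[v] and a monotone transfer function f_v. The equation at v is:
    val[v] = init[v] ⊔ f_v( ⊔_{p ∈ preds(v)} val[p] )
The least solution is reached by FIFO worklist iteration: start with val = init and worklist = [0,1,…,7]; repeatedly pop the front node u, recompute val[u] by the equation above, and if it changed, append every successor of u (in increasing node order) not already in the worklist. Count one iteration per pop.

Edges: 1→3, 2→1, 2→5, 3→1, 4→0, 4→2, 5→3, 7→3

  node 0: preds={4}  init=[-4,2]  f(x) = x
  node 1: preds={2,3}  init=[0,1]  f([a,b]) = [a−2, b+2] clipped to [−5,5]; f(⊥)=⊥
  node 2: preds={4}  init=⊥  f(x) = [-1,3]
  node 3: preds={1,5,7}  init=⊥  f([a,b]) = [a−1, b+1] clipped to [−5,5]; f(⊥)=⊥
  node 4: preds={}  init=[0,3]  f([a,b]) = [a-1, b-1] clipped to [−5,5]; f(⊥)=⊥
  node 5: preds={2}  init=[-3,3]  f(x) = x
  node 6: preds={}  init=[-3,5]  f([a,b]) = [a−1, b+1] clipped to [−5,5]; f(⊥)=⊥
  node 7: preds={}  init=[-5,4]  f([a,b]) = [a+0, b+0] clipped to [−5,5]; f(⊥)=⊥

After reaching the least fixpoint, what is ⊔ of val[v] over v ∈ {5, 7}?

[-5,4]

Iteration log — 10 steps:
  step 1. node 0  ⊔preds=[0,3]  new=[-4,3]  old=[-4,2]  +wl: 
  step 2. node 1  ⊔preds=⊥  new=[0,1]  stable
  step 3. node 2  ⊔preds=[0,3]  new=[-1,3]  old=⊥  +wl: 1
  step 4. node 3  ⊔preds=[-5,4]  new=[-5,5]  old=⊥  +wl: 
  step 5. node 4  ⊔preds=⊥  new=[0,3]  stable
  step 6. node 5  ⊔preds=[-1,3]  new=[-3,3]  stable
  step 7. node 6  ⊔preds=⊥  new=[-3,5]  stable
  step 8. node 7  ⊔preds=⊥  new=[-5,4]  stable
  step 9. node 1  ⊔preds=[-5,5]  new=[-5,5]  old=[0,1]  +wl: 3
  step 10. node 3  ⊔preds=[-5,5]  new=[-5,5]  stable

Least fixpoint reached:
  node 0: [-4,3]
  node 1: [-5,5]
  node 2: [-1,3]
  node 3: [-5,5]
  node 4: [0,3]
  node 5: [-3,3]
  node 6: [-3,5]
  node 7: [-5,4]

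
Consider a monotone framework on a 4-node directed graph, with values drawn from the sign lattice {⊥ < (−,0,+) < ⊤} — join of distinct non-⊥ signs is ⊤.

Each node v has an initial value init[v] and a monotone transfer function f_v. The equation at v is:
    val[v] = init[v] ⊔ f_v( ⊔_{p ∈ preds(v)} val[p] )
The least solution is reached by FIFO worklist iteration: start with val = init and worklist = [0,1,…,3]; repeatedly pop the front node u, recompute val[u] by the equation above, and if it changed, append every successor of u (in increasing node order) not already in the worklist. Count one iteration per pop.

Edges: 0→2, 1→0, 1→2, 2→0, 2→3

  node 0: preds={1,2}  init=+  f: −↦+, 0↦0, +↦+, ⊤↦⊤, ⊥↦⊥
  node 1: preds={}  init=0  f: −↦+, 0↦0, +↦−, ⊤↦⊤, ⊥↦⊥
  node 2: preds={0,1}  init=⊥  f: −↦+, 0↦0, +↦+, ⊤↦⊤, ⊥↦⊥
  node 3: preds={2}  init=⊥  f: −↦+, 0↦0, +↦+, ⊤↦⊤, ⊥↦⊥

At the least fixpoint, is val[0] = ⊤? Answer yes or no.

Iteration log — 5 steps:
  step 1. node 0  ⊔preds=0  new=⊤  old=+  +wl: 
  step 2. node 1  ⊔preds=⊥  new=0  stable
  step 3. node 2  ⊔preds=⊤  new=⊤  old=⊥  +wl: 0
  step 4. node 3  ⊔preds=⊤  new=⊤  old=⊥  +wl: 
  step 5. node 0  ⊔preds=⊤  new=⊤  stable

Least fixpoint reached:
  node 0: ⊤
  node 1: 0
  node 2: ⊤
  node 3: ⊤

yes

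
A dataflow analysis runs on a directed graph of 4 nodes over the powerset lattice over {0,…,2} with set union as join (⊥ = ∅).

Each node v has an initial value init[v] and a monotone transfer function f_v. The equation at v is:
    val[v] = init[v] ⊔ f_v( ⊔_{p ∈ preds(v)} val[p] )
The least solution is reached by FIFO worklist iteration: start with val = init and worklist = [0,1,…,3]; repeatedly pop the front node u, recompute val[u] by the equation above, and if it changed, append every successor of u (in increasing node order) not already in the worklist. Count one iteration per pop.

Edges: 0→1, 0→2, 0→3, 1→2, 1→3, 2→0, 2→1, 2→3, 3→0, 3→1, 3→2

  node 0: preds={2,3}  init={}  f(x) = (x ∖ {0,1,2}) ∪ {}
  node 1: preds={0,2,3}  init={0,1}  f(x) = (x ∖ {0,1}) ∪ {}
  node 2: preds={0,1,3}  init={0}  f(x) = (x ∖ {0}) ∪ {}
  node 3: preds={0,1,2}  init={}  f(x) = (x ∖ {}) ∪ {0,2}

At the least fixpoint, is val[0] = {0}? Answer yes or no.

Worklist (10 pops):
  #1 pop 0: in={0} → {} (no change)
  #2 pop 1: in={0} → {0,1} (no change)
  #3 pop 2: in={0,1} → {0,1} (was {0}); enqueue [0,1]
  #4 pop 3: in={0,1} → {0,1,2} (was {}); enqueue [2]
  #5 pop 0: in={0,1,2} → {} (no change)
  #6 pop 1: in={0,1,2} → {0,1,2} (was {0,1}); enqueue [3]
  #7 pop 2: in={0,1,2} → {0,1,2} (was {0,1}); enqueue [0,1]
  #8 pop 3: in={0,1,2} → {0,1,2} (no change)
  #9 pop 0: in={0,1,2} → {} (no change)
  #10 pop 1: in={0,1,2} → {0,1,2} (no change)

Fixpoint:
  val[0] = {}
  val[1] = {0,1,2}
  val[2] = {0,1,2}
  val[3] = {0,1,2}

no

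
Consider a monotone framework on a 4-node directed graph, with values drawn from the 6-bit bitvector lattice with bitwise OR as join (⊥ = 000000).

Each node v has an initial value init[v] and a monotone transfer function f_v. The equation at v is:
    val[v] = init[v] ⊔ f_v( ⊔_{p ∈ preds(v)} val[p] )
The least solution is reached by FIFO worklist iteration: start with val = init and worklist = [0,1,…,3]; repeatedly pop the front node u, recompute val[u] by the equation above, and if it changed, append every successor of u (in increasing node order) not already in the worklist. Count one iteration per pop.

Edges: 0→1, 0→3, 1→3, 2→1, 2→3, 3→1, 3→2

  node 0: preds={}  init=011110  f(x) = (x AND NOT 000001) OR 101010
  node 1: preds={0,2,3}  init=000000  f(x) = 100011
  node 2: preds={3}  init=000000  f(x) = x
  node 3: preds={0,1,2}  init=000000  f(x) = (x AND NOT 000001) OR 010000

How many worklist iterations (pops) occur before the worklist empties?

Iteration log — 8 steps:
  step 1. node 0  ⊔preds=000000  new=111110  old=011110  +wl: 
  step 2. node 1  ⊔preds=111110  new=100011  old=000000  +wl: 
  step 3. node 2  ⊔preds=000000  new=000000  stable
  step 4. node 3  ⊔preds=111111  new=111110  old=000000  +wl: 1,2
  step 5. node 1  ⊔preds=111110  new=100011  stable
  step 6. node 2  ⊔preds=111110  new=111110  old=000000  +wl: 1,3
  step 7. node 1  ⊔preds=111110  new=100011  stable
  step 8. node 3  ⊔preds=111111  new=111110  stable

Least fixpoint reached:
  node 0: 111110
  node 1: 100011
  node 2: 111110
  node 3: 111110

8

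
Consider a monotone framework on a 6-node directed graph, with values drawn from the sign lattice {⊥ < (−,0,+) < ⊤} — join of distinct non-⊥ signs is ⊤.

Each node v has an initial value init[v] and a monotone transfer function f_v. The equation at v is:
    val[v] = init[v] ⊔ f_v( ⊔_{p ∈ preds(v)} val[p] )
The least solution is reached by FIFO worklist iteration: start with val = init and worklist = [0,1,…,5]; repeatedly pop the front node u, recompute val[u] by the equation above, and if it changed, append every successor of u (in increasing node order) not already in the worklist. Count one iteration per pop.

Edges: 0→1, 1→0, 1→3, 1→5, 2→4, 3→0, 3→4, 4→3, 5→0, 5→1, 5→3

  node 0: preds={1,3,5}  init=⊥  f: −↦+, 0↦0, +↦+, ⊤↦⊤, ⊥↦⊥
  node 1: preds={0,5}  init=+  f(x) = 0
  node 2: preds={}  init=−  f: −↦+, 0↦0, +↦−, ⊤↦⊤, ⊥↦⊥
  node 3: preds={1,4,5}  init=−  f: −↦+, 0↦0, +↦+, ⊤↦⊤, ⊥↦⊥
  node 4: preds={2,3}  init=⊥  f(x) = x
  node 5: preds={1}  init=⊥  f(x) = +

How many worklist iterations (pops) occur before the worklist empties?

Trace (9 dequeues):
  [1] u=0 | in ⊤ | out ⊤ | prev ⊥ | push {}
  [2] u=1 | in ⊤ | out ⊤ | prev + | push {0}
  [3] u=2 | in ⊥ | out − | ==
  [4] u=3 | in ⊤ | out ⊤ | prev − | push {}
  [5] u=4 | in ⊤ | out ⊤ | prev ⊥ | push {3}
  [6] u=5 | in ⊤ | out + | prev ⊥ | push {1}
  [7] u=0 | in ⊤ | out ⊤ | ==
  [8] u=3 | in ⊤ | out ⊤ | ==
  [9] u=1 | in ⊤ | out ⊤ | ==

Converged values:
  [0] ⊤
  [1] ⊤
  [2] −
  [3] ⊤
  [4] ⊤
  [5] +

9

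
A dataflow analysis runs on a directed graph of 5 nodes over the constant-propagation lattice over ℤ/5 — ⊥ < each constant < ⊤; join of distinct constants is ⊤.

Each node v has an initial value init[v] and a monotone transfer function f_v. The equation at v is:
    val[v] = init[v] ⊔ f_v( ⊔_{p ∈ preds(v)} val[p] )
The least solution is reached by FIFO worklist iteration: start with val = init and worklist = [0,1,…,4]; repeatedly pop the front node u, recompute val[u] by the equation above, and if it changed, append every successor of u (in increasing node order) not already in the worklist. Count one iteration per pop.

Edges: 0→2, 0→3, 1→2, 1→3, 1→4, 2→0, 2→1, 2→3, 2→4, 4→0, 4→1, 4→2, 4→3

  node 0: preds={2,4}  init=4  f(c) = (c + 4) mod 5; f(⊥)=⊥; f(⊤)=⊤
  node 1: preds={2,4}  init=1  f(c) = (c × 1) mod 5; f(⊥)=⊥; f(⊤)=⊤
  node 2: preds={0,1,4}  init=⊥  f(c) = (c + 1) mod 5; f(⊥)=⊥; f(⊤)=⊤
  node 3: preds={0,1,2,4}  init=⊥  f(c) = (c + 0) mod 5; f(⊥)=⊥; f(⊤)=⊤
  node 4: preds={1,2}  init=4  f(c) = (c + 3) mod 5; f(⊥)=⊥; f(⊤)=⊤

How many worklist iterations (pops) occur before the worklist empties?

Trace (9 dequeues):
  [1] u=0 | in 4 | out ⊤ | prev 4 | push {}
  [2] u=1 | in 4 | out ⊤ | prev 1 | push {}
  [3] u=2 | in ⊤ | out ⊤ | prev ⊥ | push {0,1}
  [4] u=3 | in ⊤ | out ⊤ | prev ⊥ | push {}
  [5] u=4 | in ⊤ | out ⊤ | prev 4 | push {2,3}
  [6] u=0 | in ⊤ | out ⊤ | ==
  [7] u=1 | in ⊤ | out ⊤ | ==
  [8] u=2 | in ⊤ | out ⊤ | ==
  [9] u=3 | in ⊤ | out ⊤ | ==

Converged values:
  [0] ⊤
  [1] ⊤
  [2] ⊤
  [3] ⊤
  [4] ⊤

9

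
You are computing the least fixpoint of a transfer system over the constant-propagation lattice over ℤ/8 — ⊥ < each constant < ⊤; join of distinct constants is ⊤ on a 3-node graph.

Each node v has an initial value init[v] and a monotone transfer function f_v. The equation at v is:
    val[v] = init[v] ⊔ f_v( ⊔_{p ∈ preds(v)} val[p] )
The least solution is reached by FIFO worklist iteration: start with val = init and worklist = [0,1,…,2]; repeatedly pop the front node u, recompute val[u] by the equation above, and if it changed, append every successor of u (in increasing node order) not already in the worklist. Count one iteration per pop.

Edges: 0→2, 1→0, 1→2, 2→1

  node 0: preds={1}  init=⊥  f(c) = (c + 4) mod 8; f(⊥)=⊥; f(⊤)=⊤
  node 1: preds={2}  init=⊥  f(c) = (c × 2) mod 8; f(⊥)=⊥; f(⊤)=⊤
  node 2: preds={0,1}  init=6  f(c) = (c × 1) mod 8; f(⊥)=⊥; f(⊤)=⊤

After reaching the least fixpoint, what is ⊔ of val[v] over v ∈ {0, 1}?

Worklist (8 pops):
  #1 pop 0: in=⊥ → ⊥ (no change)
  #2 pop 1: in=6 → 4 (was ⊥); enqueue [0]
  #3 pop 2: in=4 → ⊤ (was 6); enqueue [1]
  #4 pop 0: in=4 → 0 (was ⊥); enqueue [2]
  #5 pop 1: in=⊤ → ⊤ (was 4); enqueue [0]
  #6 pop 2: in=⊤ → ⊤ (no change)
  #7 pop 0: in=⊤ → ⊤ (was 0); enqueue [2]
  #8 pop 2: in=⊤ → ⊤ (no change)

Fixpoint:
  val[0] = ⊤
  val[1] = ⊤
  val[2] = ⊤

⊤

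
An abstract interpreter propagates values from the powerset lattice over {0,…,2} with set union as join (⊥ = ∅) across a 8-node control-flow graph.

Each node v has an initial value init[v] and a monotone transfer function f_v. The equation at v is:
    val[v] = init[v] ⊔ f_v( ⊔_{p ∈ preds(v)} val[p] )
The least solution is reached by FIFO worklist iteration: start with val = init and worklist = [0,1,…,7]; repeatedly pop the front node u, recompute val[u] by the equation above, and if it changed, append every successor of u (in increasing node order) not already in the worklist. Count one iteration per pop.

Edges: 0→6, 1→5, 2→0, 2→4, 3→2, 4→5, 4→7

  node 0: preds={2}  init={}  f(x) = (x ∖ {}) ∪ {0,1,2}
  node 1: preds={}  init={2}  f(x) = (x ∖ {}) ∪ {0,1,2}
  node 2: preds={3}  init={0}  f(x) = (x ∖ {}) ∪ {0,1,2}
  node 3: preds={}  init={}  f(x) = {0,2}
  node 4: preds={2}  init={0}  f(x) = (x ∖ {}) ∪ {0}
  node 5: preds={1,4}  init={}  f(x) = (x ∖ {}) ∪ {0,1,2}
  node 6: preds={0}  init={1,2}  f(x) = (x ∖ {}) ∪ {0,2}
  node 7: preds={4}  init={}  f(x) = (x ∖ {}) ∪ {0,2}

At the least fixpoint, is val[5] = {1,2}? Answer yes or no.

no

Worklist (10 pops):
  #1 pop 0: in={0} → {0,1,2} (was {}); enqueue []
  #2 pop 1: in={} → {0,1,2} (was {2}); enqueue []
  #3 pop 2: in={} → {0,1,2} (was {0}); enqueue [0]
  #4 pop 3: in={} → {0,2} (was {}); enqueue [2]
  #5 pop 4: in={0,1,2} → {0,1,2} (was {0}); enqueue []
  #6 pop 5: in={0,1,2} → {0,1,2} (was {}); enqueue []
  #7 pop 6: in={0,1,2} → {0,1,2} (was {1,2}); enqueue []
  #8 pop 7: in={0,1,2} → {0,1,2} (was {}); enqueue []
  #9 pop 0: in={0,1,2} → {0,1,2} (no change)
  #10 pop 2: in={0,2} → {0,1,2} (no change)

Fixpoint:
  val[0] = {0,1,2}
  val[1] = {0,1,2}
  val[2] = {0,1,2}
  val[3] = {0,2}
  val[4] = {0,1,2}
  val[5] = {0,1,2}
  val[6] = {0,1,2}
  val[7] = {0,1,2}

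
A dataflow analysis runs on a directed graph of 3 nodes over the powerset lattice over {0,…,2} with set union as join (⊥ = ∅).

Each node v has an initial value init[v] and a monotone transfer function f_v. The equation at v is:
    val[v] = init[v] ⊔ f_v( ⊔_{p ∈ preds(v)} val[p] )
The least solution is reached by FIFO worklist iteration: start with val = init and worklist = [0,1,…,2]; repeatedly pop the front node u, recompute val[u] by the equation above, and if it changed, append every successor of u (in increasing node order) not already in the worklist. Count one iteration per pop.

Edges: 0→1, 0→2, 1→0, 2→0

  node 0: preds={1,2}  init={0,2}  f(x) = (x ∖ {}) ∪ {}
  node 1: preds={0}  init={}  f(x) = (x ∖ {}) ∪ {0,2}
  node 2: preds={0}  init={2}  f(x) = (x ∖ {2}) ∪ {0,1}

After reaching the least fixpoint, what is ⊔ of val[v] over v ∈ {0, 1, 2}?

Iteration log — 7 steps:
  step 1. node 0  ⊔preds={2}  new={0,2}  stable
  step 2. node 1  ⊔preds={0,2}  new={0,2}  old={}  +wl: 0
  step 3. node 2  ⊔preds={0,2}  new={0,1,2}  old={2}  +wl: 
  step 4. node 0  ⊔preds={0,1,2}  new={0,1,2}  old={0,2}  +wl: 1,2
  step 5. node 1  ⊔preds={0,1,2}  new={0,1,2}  old={0,2}  +wl: 0
  step 6. node 2  ⊔preds={0,1,2}  new={0,1,2}  stable
  step 7. node 0  ⊔preds={0,1,2}  new={0,1,2}  stable

Least fixpoint reached:
  node 0: {0,1,2}
  node 1: {0,1,2}
  node 2: {0,1,2}

{0,1,2}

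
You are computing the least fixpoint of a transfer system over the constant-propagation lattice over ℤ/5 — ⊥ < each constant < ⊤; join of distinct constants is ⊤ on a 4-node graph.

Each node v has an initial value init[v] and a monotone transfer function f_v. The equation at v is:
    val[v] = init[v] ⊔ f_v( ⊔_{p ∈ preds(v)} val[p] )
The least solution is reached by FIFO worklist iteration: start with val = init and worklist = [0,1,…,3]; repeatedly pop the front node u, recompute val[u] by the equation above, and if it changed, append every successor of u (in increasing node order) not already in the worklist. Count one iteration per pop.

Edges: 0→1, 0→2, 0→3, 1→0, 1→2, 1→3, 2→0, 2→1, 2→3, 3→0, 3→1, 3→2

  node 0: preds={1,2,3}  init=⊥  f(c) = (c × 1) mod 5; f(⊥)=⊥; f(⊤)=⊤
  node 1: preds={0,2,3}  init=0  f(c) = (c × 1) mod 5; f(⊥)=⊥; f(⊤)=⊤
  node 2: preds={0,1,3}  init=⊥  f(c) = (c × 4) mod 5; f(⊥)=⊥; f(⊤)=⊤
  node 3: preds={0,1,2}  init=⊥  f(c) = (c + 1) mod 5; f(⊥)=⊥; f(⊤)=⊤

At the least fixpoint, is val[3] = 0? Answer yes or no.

Trace (11 dequeues):
  [1] u=0 | in 0 | out 0 | prev ⊥ | push {}
  [2] u=1 | in 0 | out 0 | ==
  [3] u=2 | in 0 | out 0 | prev ⊥ | push {0,1}
  [4] u=3 | in 0 | out 1 | prev ⊥ | push {2}
  [5] u=0 | in ⊤ | out ⊤ | prev 0 | push {3}
  [6] u=1 | in ⊤ | out ⊤ | prev 0 | push {0}
  [7] u=2 | in ⊤ | out ⊤ | prev 0 | push {1}
  [8] u=3 | in ⊤ | out ⊤ | prev 1 | push {2}
  [9] u=0 | in ⊤ | out ⊤ | ==
  [10] u=1 | in ⊤ | out ⊤ | ==
  [11] u=2 | in ⊤ | out ⊤ | ==

Converged values:
  [0] ⊤
  [1] ⊤
  [2] ⊤
  [3] ⊤

no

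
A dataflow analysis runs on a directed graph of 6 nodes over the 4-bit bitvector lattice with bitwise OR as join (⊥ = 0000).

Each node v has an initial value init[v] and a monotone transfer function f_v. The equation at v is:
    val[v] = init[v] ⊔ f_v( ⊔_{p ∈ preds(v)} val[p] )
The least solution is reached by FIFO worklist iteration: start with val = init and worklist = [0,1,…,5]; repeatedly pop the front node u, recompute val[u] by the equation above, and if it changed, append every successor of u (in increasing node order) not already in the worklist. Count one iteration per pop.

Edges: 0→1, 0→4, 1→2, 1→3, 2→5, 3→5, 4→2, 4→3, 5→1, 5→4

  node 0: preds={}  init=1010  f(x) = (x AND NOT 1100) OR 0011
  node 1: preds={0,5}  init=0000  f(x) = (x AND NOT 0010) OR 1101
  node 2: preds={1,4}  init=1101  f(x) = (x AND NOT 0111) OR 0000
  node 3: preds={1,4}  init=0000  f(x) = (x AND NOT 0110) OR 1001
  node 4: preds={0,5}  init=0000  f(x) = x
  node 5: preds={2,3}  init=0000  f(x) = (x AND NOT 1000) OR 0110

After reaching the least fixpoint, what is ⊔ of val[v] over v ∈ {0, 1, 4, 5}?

1111

Trace (12 dequeues):
  [1] u=0 | in 0000 | out 1011 | prev 1010 | push {}
  [2] u=1 | in 1011 | out 1101 | prev 0000 | push {}
  [3] u=2 | in 1101 | out 1101 | ==
  [4] u=3 | in 1101 | out 1001 | prev 0000 | push {}
  [5] u=4 | in 1011 | out 1011 | prev 0000 | push {2,3}
  [6] u=5 | in 1101 | out 0111 | prev 0000 | push {1,4}
  [7] u=2 | in 1111 | out 1101 | ==
  [8] u=3 | in 1111 | out 1001 | ==
  [9] u=1 | in 1111 | out 1101 | ==
  [10] u=4 | in 1111 | out 1111 | prev 1011 | push {2,3}
  [11] u=2 | in 1111 | out 1101 | ==
  [12] u=3 | in 1111 | out 1001 | ==

Converged values:
  [0] 1011
  [1] 1101
  [2] 1101
  [3] 1001
  [4] 1111
  [5] 0111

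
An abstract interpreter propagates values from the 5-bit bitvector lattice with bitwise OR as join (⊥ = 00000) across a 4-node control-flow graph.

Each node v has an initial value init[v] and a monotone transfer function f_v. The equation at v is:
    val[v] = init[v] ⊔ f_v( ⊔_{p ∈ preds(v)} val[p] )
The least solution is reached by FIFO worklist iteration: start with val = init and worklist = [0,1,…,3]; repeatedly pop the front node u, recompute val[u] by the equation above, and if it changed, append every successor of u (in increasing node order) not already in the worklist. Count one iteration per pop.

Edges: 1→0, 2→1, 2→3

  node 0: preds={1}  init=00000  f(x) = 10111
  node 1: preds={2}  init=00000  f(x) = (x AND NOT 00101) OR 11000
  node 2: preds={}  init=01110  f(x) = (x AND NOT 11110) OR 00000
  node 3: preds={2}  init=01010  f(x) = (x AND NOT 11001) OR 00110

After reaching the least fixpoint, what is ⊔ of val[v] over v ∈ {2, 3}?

Iteration log — 5 steps:
  step 1. node 0  ⊔preds=00000  new=10111  old=00000  +wl: 
  step 2. node 1  ⊔preds=01110  new=11010  old=00000  +wl: 0
  step 3. node 2  ⊔preds=00000  new=01110  stable
  step 4. node 3  ⊔preds=01110  new=01110  old=01010  +wl: 
  step 5. node 0  ⊔preds=11010  new=10111  stable

Least fixpoint reached:
  node 0: 10111
  node 1: 11010
  node 2: 01110
  node 3: 01110

01110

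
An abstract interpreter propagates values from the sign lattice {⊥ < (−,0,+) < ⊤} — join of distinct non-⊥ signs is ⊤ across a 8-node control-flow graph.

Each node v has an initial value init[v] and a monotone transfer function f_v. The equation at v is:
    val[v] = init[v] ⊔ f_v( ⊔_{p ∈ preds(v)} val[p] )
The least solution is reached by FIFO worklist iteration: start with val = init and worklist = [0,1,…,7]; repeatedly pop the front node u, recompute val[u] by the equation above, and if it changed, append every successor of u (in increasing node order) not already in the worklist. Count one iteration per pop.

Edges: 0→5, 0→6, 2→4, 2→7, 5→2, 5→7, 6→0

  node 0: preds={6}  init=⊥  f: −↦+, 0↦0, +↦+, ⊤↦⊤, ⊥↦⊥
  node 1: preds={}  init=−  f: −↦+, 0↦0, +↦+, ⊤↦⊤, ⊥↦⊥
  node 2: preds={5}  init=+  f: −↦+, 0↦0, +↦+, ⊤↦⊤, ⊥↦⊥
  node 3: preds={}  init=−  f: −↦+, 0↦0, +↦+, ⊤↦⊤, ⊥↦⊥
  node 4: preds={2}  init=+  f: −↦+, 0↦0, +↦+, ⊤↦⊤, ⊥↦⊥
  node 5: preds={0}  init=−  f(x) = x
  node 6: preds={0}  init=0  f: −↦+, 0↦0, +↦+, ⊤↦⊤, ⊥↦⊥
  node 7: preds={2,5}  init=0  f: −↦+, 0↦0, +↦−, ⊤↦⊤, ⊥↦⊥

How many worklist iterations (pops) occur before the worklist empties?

11

Trace (11 dequeues):
  [1] u=0 | in 0 | out 0 | prev ⊥ | push {}
  [2] u=1 | in ⊥ | out − | ==
  [3] u=2 | in − | out + | ==
  [4] u=3 | in ⊥ | out − | ==
  [5] u=4 | in + | out + | ==
  [6] u=5 | in 0 | out ⊤ | prev − | push {2}
  [7] u=6 | in 0 | out 0 | ==
  [8] u=7 | in ⊤ | out ⊤ | prev 0 | push {}
  [9] u=2 | in ⊤ | out ⊤ | prev + | push {4,7}
  [10] u=4 | in ⊤ | out ⊤ | prev + | push {}
  [11] u=7 | in ⊤ | out ⊤ | ==

Converged values:
  [0] 0
  [1] −
  [2] ⊤
  [3] −
  [4] ⊤
  [5] ⊤
  [6] 0
  [7] ⊤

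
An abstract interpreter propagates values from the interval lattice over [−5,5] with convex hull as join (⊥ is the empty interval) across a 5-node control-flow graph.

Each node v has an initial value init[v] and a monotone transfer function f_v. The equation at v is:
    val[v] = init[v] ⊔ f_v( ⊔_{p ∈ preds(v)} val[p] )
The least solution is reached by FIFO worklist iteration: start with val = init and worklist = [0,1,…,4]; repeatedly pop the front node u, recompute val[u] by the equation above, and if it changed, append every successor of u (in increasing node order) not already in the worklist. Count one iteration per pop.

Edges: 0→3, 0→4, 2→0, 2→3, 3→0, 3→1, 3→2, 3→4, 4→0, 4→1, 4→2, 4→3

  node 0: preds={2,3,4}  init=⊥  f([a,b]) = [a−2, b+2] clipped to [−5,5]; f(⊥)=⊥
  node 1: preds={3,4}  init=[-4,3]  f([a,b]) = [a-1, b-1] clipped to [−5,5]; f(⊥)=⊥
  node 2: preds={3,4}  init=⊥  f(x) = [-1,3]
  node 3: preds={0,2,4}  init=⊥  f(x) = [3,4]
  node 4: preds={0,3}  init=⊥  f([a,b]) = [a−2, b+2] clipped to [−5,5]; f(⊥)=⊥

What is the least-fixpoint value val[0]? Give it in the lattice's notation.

[-5,5]

Worklist (15 pops):
  #1 pop 0: in=⊥ → ⊥ (no change)
  #2 pop 1: in=⊥ → [-4,3] (no change)
  #3 pop 2: in=⊥ → [-1,3] (was ⊥); enqueue [0]
  #4 pop 3: in=[-1,3] → [3,4] (was ⊥); enqueue [1,2]
  #5 pop 4: in=[3,4] → [1,5] (was ⊥); enqueue [3]
  #6 pop 0: in=[-1,5] → [-3,5] (was ⊥); enqueue [4]
  #7 pop 1: in=[1,5] → [-4,4] (was [-4,3]); enqueue []
  #8 pop 2: in=[1,5] → [-1,3] (no change)
  #9 pop 3: in=[-3,5] → [3,4] (no change)
  #10 pop 4: in=[-3,5] → [-5,5] (was [1,5]); enqueue [0,1,2,3]
  #11 pop 0: in=[-5,5] → [-5,5] (was [-3,5]); enqueue [4]
  #12 pop 1: in=[-5,5] → [-5,4] (was [-4,4]); enqueue []
  #13 pop 2: in=[-5,5] → [-1,3] (no change)
  #14 pop 3: in=[-5,5] → [3,4] (no change)
  #15 pop 4: in=[-5,5] → [-5,5] (no change)

Fixpoint:
  val[0] = [-5,5]
  val[1] = [-5,4]
  val[2] = [-1,3]
  val[3] = [3,4]
  val[4] = [-5,5]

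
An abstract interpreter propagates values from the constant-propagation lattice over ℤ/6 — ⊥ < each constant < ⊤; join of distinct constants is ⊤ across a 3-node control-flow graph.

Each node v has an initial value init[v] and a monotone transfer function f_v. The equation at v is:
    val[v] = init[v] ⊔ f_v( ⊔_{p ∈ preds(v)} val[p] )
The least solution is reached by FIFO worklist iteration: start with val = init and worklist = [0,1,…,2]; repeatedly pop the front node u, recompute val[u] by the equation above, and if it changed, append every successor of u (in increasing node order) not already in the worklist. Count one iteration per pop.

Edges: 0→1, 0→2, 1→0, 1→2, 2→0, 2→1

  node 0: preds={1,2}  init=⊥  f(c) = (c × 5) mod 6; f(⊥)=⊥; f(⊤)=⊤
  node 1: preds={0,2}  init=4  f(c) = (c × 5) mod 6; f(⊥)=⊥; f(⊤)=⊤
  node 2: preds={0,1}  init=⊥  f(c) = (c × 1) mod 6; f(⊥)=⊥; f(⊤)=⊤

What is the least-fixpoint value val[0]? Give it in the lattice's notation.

Worklist (7 pops):
  #1 pop 0: in=4 → 2 (was ⊥); enqueue []
  #2 pop 1: in=2 → 4 (no change)
  #3 pop 2: in=⊤ → ⊤ (was ⊥); enqueue [0,1]
  #4 pop 0: in=⊤ → ⊤ (was 2); enqueue [2]
  #5 pop 1: in=⊤ → ⊤ (was 4); enqueue [0]
  #6 pop 2: in=⊤ → ⊤ (no change)
  #7 pop 0: in=⊤ → ⊤ (no change)

Fixpoint:
  val[0] = ⊤
  val[1] = ⊤
  val[2] = ⊤

⊤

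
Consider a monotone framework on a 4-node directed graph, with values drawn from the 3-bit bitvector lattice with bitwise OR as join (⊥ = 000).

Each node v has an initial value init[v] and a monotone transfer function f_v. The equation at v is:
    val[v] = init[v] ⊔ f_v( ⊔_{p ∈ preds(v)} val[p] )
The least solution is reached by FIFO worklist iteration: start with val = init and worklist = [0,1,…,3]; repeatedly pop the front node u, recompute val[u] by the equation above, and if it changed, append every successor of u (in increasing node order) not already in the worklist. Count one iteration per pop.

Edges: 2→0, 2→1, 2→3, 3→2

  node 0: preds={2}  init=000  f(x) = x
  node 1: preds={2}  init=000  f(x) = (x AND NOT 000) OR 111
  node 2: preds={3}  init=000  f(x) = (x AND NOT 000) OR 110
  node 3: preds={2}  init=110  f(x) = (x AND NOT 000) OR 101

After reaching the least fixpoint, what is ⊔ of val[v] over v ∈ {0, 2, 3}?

Worklist (10 pops):
  #1 pop 0: in=000 → 000 (no change)
  #2 pop 1: in=000 → 111 (was 000); enqueue []
  #3 pop 2: in=110 → 110 (was 000); enqueue [0,1]
  #4 pop 3: in=110 → 111 (was 110); enqueue [2]
  #5 pop 0: in=110 → 110 (was 000); enqueue []
  #6 pop 1: in=110 → 111 (no change)
  #7 pop 2: in=111 → 111 (was 110); enqueue [0,1,3]
  #8 pop 0: in=111 → 111 (was 110); enqueue []
  #9 pop 1: in=111 → 111 (no change)
  #10 pop 3: in=111 → 111 (no change)

Fixpoint:
  val[0] = 111
  val[1] = 111
  val[2] = 111
  val[3] = 111

111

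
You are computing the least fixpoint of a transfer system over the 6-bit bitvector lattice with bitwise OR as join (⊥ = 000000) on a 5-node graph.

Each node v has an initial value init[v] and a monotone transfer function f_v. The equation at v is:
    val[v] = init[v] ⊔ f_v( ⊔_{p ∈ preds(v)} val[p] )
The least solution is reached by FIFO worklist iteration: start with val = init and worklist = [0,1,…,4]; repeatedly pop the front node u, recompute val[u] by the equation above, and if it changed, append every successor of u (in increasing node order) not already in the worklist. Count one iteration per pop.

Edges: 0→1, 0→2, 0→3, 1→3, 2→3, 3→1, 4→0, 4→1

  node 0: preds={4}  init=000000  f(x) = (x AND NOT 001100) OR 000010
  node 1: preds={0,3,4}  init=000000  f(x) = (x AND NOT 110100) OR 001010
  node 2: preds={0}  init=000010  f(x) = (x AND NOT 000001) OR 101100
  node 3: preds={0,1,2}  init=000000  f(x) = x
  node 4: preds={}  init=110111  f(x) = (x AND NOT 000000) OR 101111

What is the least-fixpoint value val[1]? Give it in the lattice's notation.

001011

Iteration log — 7 steps:
  step 1. node 0  ⊔preds=110111  new=110011  old=000000  +wl: 
  step 2. node 1  ⊔preds=110111  new=001011  old=000000  +wl: 
  step 3. node 2  ⊔preds=110011  new=111110  old=000010  +wl: 
  step 4. node 3  ⊔preds=111111  new=111111  old=000000  +wl: 1
  step 5. node 4  ⊔preds=000000  new=111111  old=110111  +wl: 0
  step 6. node 1  ⊔preds=111111  new=001011  stable
  step 7. node 0  ⊔preds=111111  new=110011  stable

Least fixpoint reached:
  node 0: 110011
  node 1: 001011
  node 2: 111110
  node 3: 111111
  node 4: 111111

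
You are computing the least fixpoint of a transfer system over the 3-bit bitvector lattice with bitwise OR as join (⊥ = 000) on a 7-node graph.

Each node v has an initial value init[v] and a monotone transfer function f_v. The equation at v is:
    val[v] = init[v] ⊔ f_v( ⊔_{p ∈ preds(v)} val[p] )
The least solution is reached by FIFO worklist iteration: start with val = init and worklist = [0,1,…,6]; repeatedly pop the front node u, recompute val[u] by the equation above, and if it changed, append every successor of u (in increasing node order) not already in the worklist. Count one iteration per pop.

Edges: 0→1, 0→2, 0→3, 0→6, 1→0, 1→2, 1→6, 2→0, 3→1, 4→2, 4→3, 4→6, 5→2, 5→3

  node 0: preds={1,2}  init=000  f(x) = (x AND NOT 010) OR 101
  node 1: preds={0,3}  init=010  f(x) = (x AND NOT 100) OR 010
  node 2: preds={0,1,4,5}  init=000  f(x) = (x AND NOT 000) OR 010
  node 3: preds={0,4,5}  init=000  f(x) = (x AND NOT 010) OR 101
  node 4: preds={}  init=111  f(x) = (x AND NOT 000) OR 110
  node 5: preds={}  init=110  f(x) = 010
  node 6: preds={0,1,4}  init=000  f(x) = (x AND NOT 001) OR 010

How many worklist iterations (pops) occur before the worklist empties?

Iteration log — 9 steps:
  step 1. node 0  ⊔preds=010  new=101  old=000  +wl: 
  step 2. node 1  ⊔preds=101  new=011  old=010  +wl: 0
  step 3. node 2  ⊔preds=111  new=111  old=000  +wl: 
  step 4. node 3  ⊔preds=111  new=101  old=000  +wl: 1
  step 5. node 4  ⊔preds=000  new=111  stable
  step 6. node 5  ⊔preds=000  new=110  stable
  step 7. node 6  ⊔preds=111  new=110  old=000  +wl: 
  step 8. node 0  ⊔preds=111  new=101  stable
  step 9. node 1  ⊔preds=101  new=011  stable

Least fixpoint reached:
  node 0: 101
  node 1: 011
  node 2: 111
  node 3: 101
  node 4: 111
  node 5: 110
  node 6: 110

9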